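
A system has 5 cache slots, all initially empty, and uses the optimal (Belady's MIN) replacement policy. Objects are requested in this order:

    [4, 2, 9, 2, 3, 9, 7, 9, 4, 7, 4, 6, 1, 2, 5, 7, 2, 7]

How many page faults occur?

4 → fault, frames (4)
2 → fault, frames (4 2)
9 → fault, frames (4 2 9)
2 → hit
3 → fault, frames (4 2 9 3)
9 → hit
7 → fault, frames (4 2 9 3 7)
9 → hit
4 → hit
7 → hit
4 → hit
6 → fault, evict 3, frames (4 2 9 7 6)
1 → fault, evict 6, frames (4 2 9 7 1)
2 → hit
5 → fault, evict 1, frames (4 2 9 7 5)
7 → hit
2 → hit
7 → hit
Page faults: 8.

8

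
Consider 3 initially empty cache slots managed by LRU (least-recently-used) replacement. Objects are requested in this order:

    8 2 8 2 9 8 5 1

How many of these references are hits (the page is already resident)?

3

8: fault, frames (8)
2: fault, frames (8 2)
8: hit
2: hit
9: fault, frames (8 2 9)
8: hit
5: fault, evict 2, frames (9 8 5)
1: fault, evict 9, frames (8 5 1)
Hits: 3.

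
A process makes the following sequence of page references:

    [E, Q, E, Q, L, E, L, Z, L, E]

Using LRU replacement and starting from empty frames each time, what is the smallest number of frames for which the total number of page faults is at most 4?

3

f=1: 10 faults
f=2: 6 faults
f=3: 4 faults
f=4: 4 faults
Smallest f with faults ≤ 4 is 3.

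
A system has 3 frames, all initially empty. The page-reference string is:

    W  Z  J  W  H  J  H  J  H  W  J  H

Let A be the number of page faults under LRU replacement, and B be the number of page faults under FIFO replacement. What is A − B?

Under LRU: F F F . F . . . . . . . → 4 faults.
Under FIFO: F F F . F . . . . F . . → 5 faults.
A − B = 4 − 5 = -1.

-1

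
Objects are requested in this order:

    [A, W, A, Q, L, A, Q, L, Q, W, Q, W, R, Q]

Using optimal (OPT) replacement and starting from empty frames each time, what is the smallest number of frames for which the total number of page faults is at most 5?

f=1: 14 faults
f=2: 7 faults
f=3: 6 faults
f=4: 5 faults
f=5: 5 faults
Smallest f with faults ≤ 5 is 4.

4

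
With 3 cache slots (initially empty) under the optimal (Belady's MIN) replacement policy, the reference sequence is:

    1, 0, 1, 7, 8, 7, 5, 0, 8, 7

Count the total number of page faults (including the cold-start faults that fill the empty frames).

1: miss, frames [1]
0: miss, frames [1, 0]
1: hit
7: miss, frames [1, 0, 7]
8: miss, evict 1, frames [0, 7, 8]
7: hit
5: miss, evict 7, frames [0, 8, 5]
0: hit
8: hit
7: miss, evict 5, frames [0, 8, 7]
Page faults: 6.

6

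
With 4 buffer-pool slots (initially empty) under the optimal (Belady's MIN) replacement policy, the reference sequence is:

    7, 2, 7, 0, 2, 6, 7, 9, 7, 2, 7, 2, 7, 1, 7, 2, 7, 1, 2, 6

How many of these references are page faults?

7: fault, frames [7]
2: fault, frames [7, 2]
7: hit
0: fault, frames [7, 2, 0]
2: hit
6: fault, frames [7, 2, 0, 6]
7: hit
9: fault, evict 0, frames [7, 2, 6, 9]
7: hit
2: hit
7: hit
2: hit
7: hit
1: fault, evict 9, frames [7, 2, 6, 1]
7: hit
2: hit
7: hit
1: hit
2: hit
6: hit
Page faults: 6.

6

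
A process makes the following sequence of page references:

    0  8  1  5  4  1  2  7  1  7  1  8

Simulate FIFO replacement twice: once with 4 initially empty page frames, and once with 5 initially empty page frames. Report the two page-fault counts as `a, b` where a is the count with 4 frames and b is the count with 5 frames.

4 frames: F F F F F . F F F . . F → 9 faults.
5 frames: F F F F F . F F . . . F → 8 faults.
8 < 9: adding a frame reduced faults, as is typical.

9, 8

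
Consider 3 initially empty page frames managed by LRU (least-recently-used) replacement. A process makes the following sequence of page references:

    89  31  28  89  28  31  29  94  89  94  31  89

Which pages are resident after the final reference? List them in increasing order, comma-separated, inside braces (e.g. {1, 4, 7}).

{31, 89, 94}

89: fault, frames [89]
31: fault, frames [89, 31]
28: fault, frames [89, 31, 28]
89: hit
28: hit
31: hit
29: fault, evict 89, frames [28, 31, 29]
94: fault, evict 28, frames [31, 29, 94]
89: fault, evict 31, frames [29, 94, 89]
94: hit
31: fault, evict 29, frames [89, 94, 31]
89: hit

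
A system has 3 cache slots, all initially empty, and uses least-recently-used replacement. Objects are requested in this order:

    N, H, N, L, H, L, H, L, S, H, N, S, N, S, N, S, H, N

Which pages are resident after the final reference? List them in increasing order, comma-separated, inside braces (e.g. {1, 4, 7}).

N → fault, frames (N)
H → fault, frames (N H)
N → hit
L → fault, frames (H N L)
H → hit
L → hit
H → hit
L → hit
S → fault, evict N, frames (H L S)
H → hit
N → fault, evict L, frames (S H N)
S → hit
N → hit
S → hit
N → hit
S → hit
H → hit
N → hit

{H, N, S}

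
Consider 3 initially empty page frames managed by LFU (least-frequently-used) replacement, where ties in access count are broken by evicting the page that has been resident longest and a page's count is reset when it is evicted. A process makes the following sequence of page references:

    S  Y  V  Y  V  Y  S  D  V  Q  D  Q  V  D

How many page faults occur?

8

S: fault, frames (S)
Y: fault, frames (S Y)
V: fault, frames (S Y V)
Y: hit
V: hit
Y: hit
S: hit
D: fault, evict S, frames (Y V D)
V: hit
Q: fault, evict D, frames (Y V Q)
D: fault, evict Q, frames (Y V D)
Q: fault, evict D, frames (Y V Q)
V: hit
D: fault, evict Q, frames (Y V D)
Page faults: 8.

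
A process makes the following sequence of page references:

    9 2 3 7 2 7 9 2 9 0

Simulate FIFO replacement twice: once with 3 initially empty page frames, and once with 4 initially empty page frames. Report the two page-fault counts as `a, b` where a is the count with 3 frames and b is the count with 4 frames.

7, 5

3 frames: F F F F . . F F . F → 7 faults.
4 frames: F F F F . . . . . F → 5 faults.
5 < 7: adding a frame reduced faults, as is typical.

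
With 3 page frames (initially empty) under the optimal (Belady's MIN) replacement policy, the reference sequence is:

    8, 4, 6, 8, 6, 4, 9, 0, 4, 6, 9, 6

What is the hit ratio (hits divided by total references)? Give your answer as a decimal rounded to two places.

0.50

8: miss, frames (8)
4: miss, frames (8 4)
6: miss, frames (8 4 6)
8: hit
6: hit
4: hit
9: miss, evict 8, frames (4 6 9)
0: miss, evict 9, frames (4 6 0)
4: hit
6: hit
9: miss, evict 0, frames (4 6 9)
6: hit
Hits: 6 of 12 references → 6/12 = 0.5000.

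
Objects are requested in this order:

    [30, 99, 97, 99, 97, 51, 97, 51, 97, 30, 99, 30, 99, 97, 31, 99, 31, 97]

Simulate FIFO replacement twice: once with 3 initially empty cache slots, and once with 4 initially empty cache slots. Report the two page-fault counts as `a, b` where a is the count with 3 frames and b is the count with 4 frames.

3 frames: F F F . . F . . . F F . . F F . . . → 8 faults.
4 frames: F F F . . F . . . . . . . . F . . . → 5 faults.
5 < 8: adding a frame reduced faults, as is typical.

8, 5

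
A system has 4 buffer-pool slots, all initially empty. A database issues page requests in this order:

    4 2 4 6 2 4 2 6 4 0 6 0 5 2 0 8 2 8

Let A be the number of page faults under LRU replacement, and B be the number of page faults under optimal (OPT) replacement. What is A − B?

Under LRU: F F . F . . . . . F . . F F . F . . → 7 faults.
Under OPT: F F . F . . . . . F . . F . . F . . → 6 faults.
A − B = 7 − 6 = 1.

1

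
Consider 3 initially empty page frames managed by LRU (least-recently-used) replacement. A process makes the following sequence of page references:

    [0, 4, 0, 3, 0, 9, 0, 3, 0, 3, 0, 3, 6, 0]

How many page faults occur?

5

0: miss, frames [0]
4: miss, frames [0, 4]
0: hit
3: miss, frames [4, 0, 3]
0: hit
9: miss, evict 4, frames [3, 0, 9]
0: hit
3: hit
0: hit
3: hit
0: hit
3: hit
6: miss, evict 9, frames [0, 3, 6]
0: hit
Page faults: 5.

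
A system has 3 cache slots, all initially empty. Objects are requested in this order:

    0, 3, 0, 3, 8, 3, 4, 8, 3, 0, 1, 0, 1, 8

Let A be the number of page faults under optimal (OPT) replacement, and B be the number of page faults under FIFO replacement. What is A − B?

-1

Under OPT: F F . . F . F . . F F . . . → 6 faults.
Under FIFO: F F . . F . F . . F F . . F → 7 faults.
A − B = 6 − 7 = -1.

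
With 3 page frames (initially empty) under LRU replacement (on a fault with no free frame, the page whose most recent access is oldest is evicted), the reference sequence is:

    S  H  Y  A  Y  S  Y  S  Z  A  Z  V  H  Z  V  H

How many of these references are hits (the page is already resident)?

7

S: fault, frames (S)
H: fault, frames (S H)
Y: fault, frames (S H Y)
A: fault, evict S, frames (H Y A)
Y: hit
S: fault, evict H, frames (A Y S)
Y: hit
S: hit
Z: fault, evict A, frames (Y S Z)
A: fault, evict Y, frames (S Z A)
Z: hit
V: fault, evict S, frames (A Z V)
H: fault, evict A, frames (Z V H)
Z: hit
V: hit
H: hit
Hits: 7.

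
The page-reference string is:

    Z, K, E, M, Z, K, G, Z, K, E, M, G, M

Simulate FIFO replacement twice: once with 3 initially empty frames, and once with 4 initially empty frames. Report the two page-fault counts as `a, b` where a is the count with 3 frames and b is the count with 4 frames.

9, 10

3 frames: F F F F F F F . . F F . . → 9 faults.
4 frames: F F F F . . F F F F F F . → 10 faults.
10 > 9: adding a frame increased faults — Belady's anomaly.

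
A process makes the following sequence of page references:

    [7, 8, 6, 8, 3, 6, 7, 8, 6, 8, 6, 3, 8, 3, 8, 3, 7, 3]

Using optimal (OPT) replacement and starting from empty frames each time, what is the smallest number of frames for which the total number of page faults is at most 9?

f=1: 18 faults
f=2: 8 faults
f=3: 6 faults
f=4: 4 faults
Smallest f with faults ≤ 9 is 2.

2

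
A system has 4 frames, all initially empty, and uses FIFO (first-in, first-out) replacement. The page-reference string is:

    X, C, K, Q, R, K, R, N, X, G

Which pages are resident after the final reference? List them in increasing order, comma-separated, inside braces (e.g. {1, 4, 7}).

X -> fault, frames [X]
C -> fault, frames [X, C]
K -> fault, frames [X, C, K]
Q -> fault, frames [X, C, K, Q]
R -> fault, evict X, frames [C, K, Q, R]
K -> hit
R -> hit
N -> fault, evict C, frames [K, Q, R, N]
X -> fault, evict K, frames [Q, R, N, X]
G -> fault, evict Q, frames [R, N, X, G]

{G, N, R, X}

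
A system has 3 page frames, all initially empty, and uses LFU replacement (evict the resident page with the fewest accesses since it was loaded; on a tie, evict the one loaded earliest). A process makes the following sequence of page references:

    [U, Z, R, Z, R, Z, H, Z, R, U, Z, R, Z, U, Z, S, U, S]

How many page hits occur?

U -> fault, frames {U}
Z -> fault, frames {U,Z}
R -> fault, frames {U,Z,R}
Z -> hit
R -> hit
Z -> hit
H -> fault, evict U, frames {Z,R,H}
Z -> hit
R -> hit
U -> fault, evict H, frames {Z,R,U}
Z -> hit
R -> hit
Z -> hit
U -> hit
Z -> hit
S -> fault, evict U, frames {Z,R,S}
U -> fault, evict S, frames {Z,R,U}
S -> fault, evict U, frames {Z,R,S}
Hits: 10.

10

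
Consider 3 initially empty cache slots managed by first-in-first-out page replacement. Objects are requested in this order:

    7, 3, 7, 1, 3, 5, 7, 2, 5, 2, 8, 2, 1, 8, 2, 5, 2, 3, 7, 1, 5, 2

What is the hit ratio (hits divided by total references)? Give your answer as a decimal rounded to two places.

0.32

7: fault, frames {7}
3: fault, frames {7,3}
7: hit
1: fault, frames {7,3,1}
3: hit
5: fault, evict 7, frames {3,1,5}
7: fault, evict 3, frames {1,5,7}
2: fault, evict 1, frames {5,7,2}
5: hit
2: hit
8: fault, evict 5, frames {7,2,8}
2: hit
1: fault, evict 7, frames {2,8,1}
8: hit
2: hit
5: fault, evict 2, frames {8,1,5}
2: fault, evict 8, frames {1,5,2}
3: fault, evict 1, frames {5,2,3}
7: fault, evict 5, frames {2,3,7}
1: fault, evict 2, frames {3,7,1}
5: fault, evict 3, frames {7,1,5}
2: fault, evict 7, frames {1,5,2}
Hits: 7 of 22 references → 7/22 = 0.3182.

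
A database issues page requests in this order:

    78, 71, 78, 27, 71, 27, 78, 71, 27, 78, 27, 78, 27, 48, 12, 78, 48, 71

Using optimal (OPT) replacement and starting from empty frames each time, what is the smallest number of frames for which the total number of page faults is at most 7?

f=1: 18 faults
f=2: 9 faults
f=3: 6 faults
f=4: 5 faults
f=5: 5 faults
Smallest f with faults ≤ 7 is 3.

3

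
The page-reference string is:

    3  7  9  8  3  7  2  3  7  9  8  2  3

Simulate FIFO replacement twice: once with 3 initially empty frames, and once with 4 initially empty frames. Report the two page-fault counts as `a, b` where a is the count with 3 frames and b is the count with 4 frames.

3 frames: F F F F F F F . . F F . F → 10 faults.
4 frames: F F F F . . F F F F F F F → 11 faults.
11 > 10: adding a frame increased faults — Belady's anomaly.

10, 11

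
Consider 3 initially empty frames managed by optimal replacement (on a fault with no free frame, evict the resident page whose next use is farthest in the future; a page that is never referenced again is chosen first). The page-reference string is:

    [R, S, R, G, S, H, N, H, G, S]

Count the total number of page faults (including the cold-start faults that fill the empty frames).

6

R -> fault, frames {R}
S -> fault, frames {R,S}
R -> hit
G -> fault, frames {R,S,G}
S -> hit
H -> fault, evict R, frames {S,G,H}
N -> fault, evict S, frames {G,H,N}
H -> hit
G -> hit
S -> fault, evict N, frames {G,H,S}
Page faults: 6.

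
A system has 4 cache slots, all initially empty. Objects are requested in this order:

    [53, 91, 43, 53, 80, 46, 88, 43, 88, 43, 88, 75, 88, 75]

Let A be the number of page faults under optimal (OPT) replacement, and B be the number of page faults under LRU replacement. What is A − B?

Under OPT: F F F . F F F . . . . F . . → 7 faults.
Under LRU: F F F . F F F F . . . F . . → 8 faults.
A − B = 7 − 8 = -1.

-1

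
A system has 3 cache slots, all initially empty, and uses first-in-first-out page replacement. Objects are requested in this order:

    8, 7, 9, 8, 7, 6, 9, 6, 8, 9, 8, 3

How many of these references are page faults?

8: miss, frames {8}
7: miss, frames {8,7}
9: miss, frames {8,7,9}
8: hit
7: hit
6: miss, evict 8, frames {7,9,6}
9: hit
6: hit
8: miss, evict 7, frames {9,6,8}
9: hit
8: hit
3: miss, evict 9, frames {6,8,3}
Page faults: 6.

6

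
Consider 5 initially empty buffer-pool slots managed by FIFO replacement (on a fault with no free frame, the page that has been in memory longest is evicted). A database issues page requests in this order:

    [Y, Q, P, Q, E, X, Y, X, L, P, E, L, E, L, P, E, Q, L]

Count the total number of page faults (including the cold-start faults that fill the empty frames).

6

Y: miss, frames [Y]
Q: miss, frames [Y, Q]
P: miss, frames [Y, Q, P]
Q: hit
E: miss, frames [Y, Q, P, E]
X: miss, frames [Y, Q, P, E, X]
Y: hit
X: hit
L: miss, evict Y, frames [Q, P, E, X, L]
P: hit
E: hit
L: hit
E: hit
L: hit
P: hit
E: hit
Q: hit
L: hit
Page faults: 6.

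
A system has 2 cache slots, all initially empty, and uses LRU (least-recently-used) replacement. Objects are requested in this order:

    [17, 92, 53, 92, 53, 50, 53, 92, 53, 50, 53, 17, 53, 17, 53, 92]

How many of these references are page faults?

17: miss, frames {17}
92: miss, frames {17,92}
53: miss, evict 17, frames {92,53}
92: hit
53: hit
50: miss, evict 92, frames {53,50}
53: hit
92: miss, evict 50, frames {53,92}
53: hit
50: miss, evict 92, frames {53,50}
53: hit
17: miss, evict 50, frames {53,17}
53: hit
17: hit
53: hit
92: miss, evict 17, frames {53,92}
Page faults: 8.

8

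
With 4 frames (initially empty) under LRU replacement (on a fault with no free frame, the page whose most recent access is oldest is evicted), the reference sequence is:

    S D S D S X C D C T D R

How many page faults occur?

S → fault, frames [S]
D → fault, frames [S, D]
S → hit
D → hit
S → hit
X → fault, frames [D, S, X]
C → fault, frames [D, S, X, C]
D → hit
C → hit
T → fault, evict S, frames [X, D, C, T]
D → hit
R → fault, evict X, frames [C, T, D, R]
Page faults: 6.

6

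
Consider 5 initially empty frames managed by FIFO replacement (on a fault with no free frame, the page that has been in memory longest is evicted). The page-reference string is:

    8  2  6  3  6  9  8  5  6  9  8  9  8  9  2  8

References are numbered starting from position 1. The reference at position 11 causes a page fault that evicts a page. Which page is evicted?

pos 1: 8 → fault, frames [8]
pos 2: 2 → fault, frames [8, 2]
pos 3: 6 → fault, frames [8, 2, 6]
pos 4: 3 → fault, frames [8, 2, 6, 3]
pos 5: 6 → hit
pos 6: 9 → fault, frames [8, 2, 6, 3, 9]
pos 7: 8 → hit
pos 8: 5 → fault, evict 8, frames [2, 6, 3, 9, 5]
pos 9: 6 → hit
pos 10: 9 → hit
pos 11: 8 → fault, evict 2, frames [6, 3, 9, 5, 8]
At position 11, page 2 is evicted.

2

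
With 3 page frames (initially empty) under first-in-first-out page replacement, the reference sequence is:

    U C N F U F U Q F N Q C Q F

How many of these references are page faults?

U → fault, frames [U]
C → fault, frames [U, C]
N → fault, frames [U, C, N]
F → fault, evict U, frames [C, N, F]
U → fault, evict C, frames [N, F, U]
F → hit
U → hit
Q → fault, evict N, frames [F, U, Q]
F → hit
N → fault, evict F, frames [U, Q, N]
Q → hit
C → fault, evict U, frames [Q, N, C]
Q → hit
F → fault, evict Q, frames [N, C, F]
Page faults: 9.

9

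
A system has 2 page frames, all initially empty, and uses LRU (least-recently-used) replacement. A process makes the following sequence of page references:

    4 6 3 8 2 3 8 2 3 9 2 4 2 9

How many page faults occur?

4 → fault, frames (4)
6 → fault, frames (4 6)
3 → fault, evict 4, frames (6 3)
8 → fault, evict 6, frames (3 8)
2 → fault, evict 3, frames (8 2)
3 → fault, evict 8, frames (2 3)
8 → fault, evict 2, frames (3 8)
2 → fault, evict 3, frames (8 2)
3 → fault, evict 8, frames (2 3)
9 → fault, evict 2, frames (3 9)
2 → fault, evict 3, frames (9 2)
4 → fault, evict 9, frames (2 4)
2 → hit
9 → fault, evict 4, frames (2 9)
Page faults: 13.

13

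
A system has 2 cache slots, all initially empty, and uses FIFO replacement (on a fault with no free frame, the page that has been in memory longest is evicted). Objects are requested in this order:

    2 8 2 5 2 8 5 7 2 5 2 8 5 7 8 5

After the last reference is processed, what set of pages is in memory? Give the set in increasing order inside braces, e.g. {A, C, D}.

2 → miss, frames {2}
8 → miss, frames {2,8}
2 → hit
5 → miss, evict 2, frames {8,5}
2 → miss, evict 8, frames {5,2}
8 → miss, evict 5, frames {2,8}
5 → miss, evict 2, frames {8,5}
7 → miss, evict 8, frames {5,7}
2 → miss, evict 5, frames {7,2}
5 → miss, evict 7, frames {2,5}
2 → hit
8 → miss, evict 2, frames {5,8}
5 → hit
7 → miss, evict 5, frames {8,7}
8 → hit
5 → miss, evict 8, frames {7,5}

{5, 7}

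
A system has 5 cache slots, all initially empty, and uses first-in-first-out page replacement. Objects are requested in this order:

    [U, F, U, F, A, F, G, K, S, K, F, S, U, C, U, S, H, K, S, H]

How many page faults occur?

9

U → miss, frames [U]
F → miss, frames [U, F]
U → hit
F → hit
A → miss, frames [U, F, A]
F → hit
G → miss, frames [U, F, A, G]
K → miss, frames [U, F, A, G, K]
S → miss, evict U, frames [F, A, G, K, S]
K → hit
F → hit
S → hit
U → miss, evict F, frames [A, G, K, S, U]
C → miss, evict A, frames [G, K, S, U, C]
U → hit
S → hit
H → miss, evict G, frames [K, S, U, C, H]
K → hit
S → hit
H → hit
Page faults: 9.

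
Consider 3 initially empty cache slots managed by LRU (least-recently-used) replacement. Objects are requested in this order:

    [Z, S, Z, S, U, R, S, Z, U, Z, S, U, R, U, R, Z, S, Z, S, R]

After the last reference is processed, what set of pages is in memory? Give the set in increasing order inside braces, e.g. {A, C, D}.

Z -> fault, frames (Z)
S -> fault, frames (Z S)
Z -> hit
S -> hit
U -> fault, frames (Z S U)
R -> fault, evict Z, frames (S U R)
S -> hit
Z -> fault, evict U, frames (R S Z)
U -> fault, evict R, frames (S Z U)
Z -> hit
S -> hit
U -> hit
R -> fault, evict Z, frames (S U R)
U -> hit
R -> hit
Z -> fault, evict S, frames (U R Z)
S -> fault, evict U, frames (R Z S)
Z -> hit
S -> hit
R -> hit

{R, S, Z}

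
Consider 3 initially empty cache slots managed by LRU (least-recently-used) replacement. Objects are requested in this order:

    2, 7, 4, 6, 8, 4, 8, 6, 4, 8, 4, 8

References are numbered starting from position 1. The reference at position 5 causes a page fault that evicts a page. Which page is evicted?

pos 1: 2 -> miss, frames (2)
pos 2: 7 -> miss, frames (2 7)
pos 3: 4 -> miss, frames (2 7 4)
pos 4: 6 -> miss, evict 2, frames (7 4 6)
pos 5: 8 -> miss, evict 7, frames (4 6 8)
At position 5, page 7 is evicted.

7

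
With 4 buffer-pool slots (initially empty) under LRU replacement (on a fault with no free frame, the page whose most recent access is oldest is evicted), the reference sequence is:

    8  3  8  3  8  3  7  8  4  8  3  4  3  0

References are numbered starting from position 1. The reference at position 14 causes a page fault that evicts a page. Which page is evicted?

pos 1: 8: fault, frames (8)
pos 2: 3: fault, frames (8 3)
pos 3: 8: hit
pos 4: 3: hit
pos 5: 8: hit
pos 6: 3: hit
pos 7: 7: fault, frames (8 3 7)
pos 8: 8: hit
pos 9: 4: fault, frames (3 7 8 4)
pos 10: 8: hit
pos 11: 3: hit
pos 12: 4: hit
pos 13: 3: hit
pos 14: 0: fault, evict 7, frames (8 4 3 0)
At position 14, page 7 is evicted.

7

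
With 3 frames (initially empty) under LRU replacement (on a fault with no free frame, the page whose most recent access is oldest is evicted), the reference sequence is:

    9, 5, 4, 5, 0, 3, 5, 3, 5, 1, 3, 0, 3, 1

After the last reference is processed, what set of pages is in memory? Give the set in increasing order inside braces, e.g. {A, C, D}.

9 → fault, frames {9}
5 → fault, frames {9,5}
4 → fault, frames {9,5,4}
5 → hit
0 → fault, evict 9, frames {4,5,0}
3 → fault, evict 4, frames {5,0,3}
5 → hit
3 → hit
5 → hit
1 → fault, evict 0, frames {3,5,1}
3 → hit
0 → fault, evict 5, frames {1,3,0}
3 → hit
1 → hit

{0, 1, 3}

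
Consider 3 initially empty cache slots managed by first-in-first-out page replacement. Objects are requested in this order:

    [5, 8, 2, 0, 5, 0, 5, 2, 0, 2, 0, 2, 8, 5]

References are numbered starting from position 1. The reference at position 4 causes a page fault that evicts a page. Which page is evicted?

pos 1: 5 -> miss, frames {5}
pos 2: 8 -> miss, frames {5,8}
pos 3: 2 -> miss, frames {5,8,2}
pos 4: 0 -> miss, evict 5, frames {8,2,0}
At position 4, page 5 is evicted.

5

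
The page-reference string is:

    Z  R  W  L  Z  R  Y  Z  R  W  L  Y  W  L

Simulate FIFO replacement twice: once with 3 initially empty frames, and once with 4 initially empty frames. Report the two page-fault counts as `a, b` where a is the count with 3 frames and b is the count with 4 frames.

3 frames: F F F F F F F . . F F . . . → 9 faults.
4 frames: F F F F . . F F F F F F . . → 10 faults.
10 > 9: adding a frame increased faults — Belady's anomaly.

9, 10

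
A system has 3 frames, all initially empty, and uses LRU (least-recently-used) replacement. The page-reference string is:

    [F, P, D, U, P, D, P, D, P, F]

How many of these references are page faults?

F → miss, frames {F}
P → miss, frames {F,P}
D → miss, frames {F,P,D}
U → miss, evict F, frames {P,D,U}
P → hit
D → hit
P → hit
D → hit
P → hit
F → miss, evict U, frames {D,P,F}
Page faults: 5.

5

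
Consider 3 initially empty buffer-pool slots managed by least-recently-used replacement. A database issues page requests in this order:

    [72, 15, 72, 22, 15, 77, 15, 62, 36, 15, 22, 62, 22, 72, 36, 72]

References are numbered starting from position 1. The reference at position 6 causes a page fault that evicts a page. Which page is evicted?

72

pos 1: 72 → fault, frames {72}
pos 2: 15 → fault, frames {72,15}
pos 3: 72 → hit
pos 4: 22 → fault, frames {15,72,22}
pos 5: 15 → hit
pos 6: 77 → fault, evict 72, frames {22,15,77}
At position 6, page 72 is evicted.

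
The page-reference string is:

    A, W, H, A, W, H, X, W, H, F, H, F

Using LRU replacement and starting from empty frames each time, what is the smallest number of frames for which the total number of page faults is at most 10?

2

f=1: 12 faults
f=2: 10 faults
f=3: 5 faults
f=4: 5 faults
f=5: 5 faults
Smallest f with faults ≤ 10 is 2.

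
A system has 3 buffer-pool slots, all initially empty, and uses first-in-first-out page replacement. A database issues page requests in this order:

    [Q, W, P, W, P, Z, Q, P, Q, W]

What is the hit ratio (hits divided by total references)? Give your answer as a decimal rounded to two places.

Q → fault, frames (Q)
W → fault, frames (Q W)
P → fault, frames (Q W P)
W → hit
P → hit
Z → fault, evict Q, frames (W P Z)
Q → fault, evict W, frames (P Z Q)
P → hit
Q → hit
W → fault, evict P, frames (Z Q W)
Hits: 4 of 10 references → 4/10 = 0.4000.

0.40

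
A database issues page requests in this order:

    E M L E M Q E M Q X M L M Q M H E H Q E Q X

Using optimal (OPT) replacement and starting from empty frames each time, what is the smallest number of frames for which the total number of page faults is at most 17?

f=1: 22 faults
f=2: 13 faults
f=3: 9 faults
f=4: 7 faults
f=5: 6 faults
f=6: 6 faults
Smallest f with faults ≤ 17 is 2.

2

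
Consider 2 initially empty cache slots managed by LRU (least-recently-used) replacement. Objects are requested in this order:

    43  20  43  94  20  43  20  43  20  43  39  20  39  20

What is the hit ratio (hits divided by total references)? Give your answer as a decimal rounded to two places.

43 → fault, frames (43)
20 → fault, frames (43 20)
43 → hit
94 → fault, evict 20, frames (43 94)
20 → fault, evict 43, frames (94 20)
43 → fault, evict 94, frames (20 43)
20 → hit
43 → hit
20 → hit
43 → hit
39 → fault, evict 20, frames (43 39)
20 → fault, evict 43, frames (39 20)
39 → hit
20 → hit
Hits: 7 of 14 references → 7/14 = 0.5000.

0.50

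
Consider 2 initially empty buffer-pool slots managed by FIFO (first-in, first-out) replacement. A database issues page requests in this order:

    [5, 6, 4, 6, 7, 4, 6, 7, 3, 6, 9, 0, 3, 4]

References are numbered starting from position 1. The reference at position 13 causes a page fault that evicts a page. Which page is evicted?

9

pos 1: 5 → fault, frames [5]
pos 2: 6 → fault, frames [5, 6]
pos 3: 4 → fault, evict 5, frames [6, 4]
pos 4: 6 → hit
pos 5: 7 → fault, evict 6, frames [4, 7]
pos 6: 4 → hit
pos 7: 6 → fault, evict 4, frames [7, 6]
pos 8: 7 → hit
pos 9: 3 → fault, evict 7, frames [6, 3]
pos 10: 6 → hit
pos 11: 9 → fault, evict 6, frames [3, 9]
pos 12: 0 → fault, evict 3, frames [9, 0]
pos 13: 3 → fault, evict 9, frames [0, 3]
At position 13, page 9 is evicted.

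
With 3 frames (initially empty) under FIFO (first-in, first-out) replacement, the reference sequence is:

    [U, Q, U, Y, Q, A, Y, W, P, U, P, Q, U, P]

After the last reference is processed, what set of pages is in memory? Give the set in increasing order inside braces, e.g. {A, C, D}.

{P, Q, U}

U → miss, frames [U]
Q → miss, frames [U, Q]
U → hit
Y → miss, frames [U, Q, Y]
Q → hit
A → miss, evict U, frames [Q, Y, A]
Y → hit
W → miss, evict Q, frames [Y, A, W]
P → miss, evict Y, frames [A, W, P]
U → miss, evict A, frames [W, P, U]
P → hit
Q → miss, evict W, frames [P, U, Q]
U → hit
P → hit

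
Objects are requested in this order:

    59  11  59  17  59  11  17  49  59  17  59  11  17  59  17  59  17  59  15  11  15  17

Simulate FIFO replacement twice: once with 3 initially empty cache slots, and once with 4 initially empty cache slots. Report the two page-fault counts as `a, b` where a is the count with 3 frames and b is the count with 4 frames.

3 frames: F F . F . . . F F . . F F . . . . . F . . . → 8 faults.
4 frames: F F . F . . . F . . . . . . . . . . F . . . → 5 faults.
5 < 8: adding a frame reduced faults, as is typical.

8, 5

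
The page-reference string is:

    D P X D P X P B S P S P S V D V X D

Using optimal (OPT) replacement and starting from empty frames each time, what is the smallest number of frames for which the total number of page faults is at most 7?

f=1: 18 faults
f=2: 9 faults
f=3: 7 faults
f=4: 6 faults
f=5: 6 faults
f=6: 6 faults
Smallest f with faults ≤ 7 is 3.

3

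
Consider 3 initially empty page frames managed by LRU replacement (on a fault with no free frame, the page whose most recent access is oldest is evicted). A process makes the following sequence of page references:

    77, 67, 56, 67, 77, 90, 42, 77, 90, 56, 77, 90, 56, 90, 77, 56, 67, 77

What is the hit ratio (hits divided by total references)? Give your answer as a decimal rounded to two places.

0.61

77 -> fault, frames [77]
67 -> fault, frames [77, 67]
56 -> fault, frames [77, 67, 56]
67 -> hit
77 -> hit
90 -> fault, evict 56, frames [67, 77, 90]
42 -> fault, evict 67, frames [77, 90, 42]
77 -> hit
90 -> hit
56 -> fault, evict 42, frames [77, 90, 56]
77 -> hit
90 -> hit
56 -> hit
90 -> hit
77 -> hit
56 -> hit
67 -> fault, evict 90, frames [77, 56, 67]
77 -> hit
Hits: 11 of 18 references → 11/18 = 0.6111.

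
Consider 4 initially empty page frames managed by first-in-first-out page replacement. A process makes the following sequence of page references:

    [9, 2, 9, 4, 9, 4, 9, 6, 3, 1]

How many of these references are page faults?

6

9: fault, frames [9]
2: fault, frames [9, 2]
9: hit
4: fault, frames [9, 2, 4]
9: hit
4: hit
9: hit
6: fault, frames [9, 2, 4, 6]
3: fault, evict 9, frames [2, 4, 6, 3]
1: fault, evict 2, frames [4, 6, 3, 1]
Page faults: 6.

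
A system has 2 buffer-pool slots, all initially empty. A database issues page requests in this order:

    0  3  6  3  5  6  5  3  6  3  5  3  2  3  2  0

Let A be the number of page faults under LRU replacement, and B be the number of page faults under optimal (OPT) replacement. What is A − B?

Under LRU: F F F . F F . F F . F . F . . F → 10 faults.
Under OPT: F F F . F . . F . . F . F . . F → 8 faults.
A − B = 10 − 8 = 2.

2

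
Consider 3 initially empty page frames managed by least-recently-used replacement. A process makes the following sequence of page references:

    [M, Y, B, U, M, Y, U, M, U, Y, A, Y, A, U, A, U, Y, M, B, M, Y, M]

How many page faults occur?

M → miss, frames {M}
Y → miss, frames {M,Y}
B → miss, frames {M,Y,B}
U → miss, evict M, frames {Y,B,U}
M → miss, evict Y, frames {B,U,M}
Y → miss, evict B, frames {U,M,Y}
U → hit
M → hit
U → hit
Y → hit
A → miss, evict M, frames {U,Y,A}
Y → hit
A → hit
U → hit
A → hit
U → hit
Y → hit
M → miss, evict A, frames {U,Y,M}
B → miss, evict U, frames {Y,M,B}
M → hit
Y → hit
M → hit
Page faults: 9.

9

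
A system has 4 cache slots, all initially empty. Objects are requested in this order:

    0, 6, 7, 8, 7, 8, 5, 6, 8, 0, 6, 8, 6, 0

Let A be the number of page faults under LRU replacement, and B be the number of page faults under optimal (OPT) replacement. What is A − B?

1

Under LRU: F F F F . . F . . F . . . . → 6 faults.
Under OPT: F F F F . . F . . . . . . . → 5 faults.
A − B = 6 − 5 = 1.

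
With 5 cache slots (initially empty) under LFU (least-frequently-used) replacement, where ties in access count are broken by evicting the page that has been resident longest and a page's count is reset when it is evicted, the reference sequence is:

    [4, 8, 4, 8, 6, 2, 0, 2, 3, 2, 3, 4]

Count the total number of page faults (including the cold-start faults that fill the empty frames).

6

4: miss, frames (4)
8: miss, frames (4 8)
4: hit
8: hit
6: miss, frames (4 8 6)
2: miss, frames (4 8 6 2)
0: miss, frames (4 8 6 2 0)
2: hit
3: miss, evict 6, frames (4 8 2 0 3)
2: hit
3: hit
4: hit
Page faults: 6.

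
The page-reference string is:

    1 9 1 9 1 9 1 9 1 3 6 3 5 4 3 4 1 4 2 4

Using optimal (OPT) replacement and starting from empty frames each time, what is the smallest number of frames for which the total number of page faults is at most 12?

2

f=1: 20 faults
f=2: 8 faults
f=3: 7 faults
f=4: 7 faults
f=5: 7 faults
f=6: 7 faults
f=7: 7 faults
Smallest f with faults ≤ 12 is 2.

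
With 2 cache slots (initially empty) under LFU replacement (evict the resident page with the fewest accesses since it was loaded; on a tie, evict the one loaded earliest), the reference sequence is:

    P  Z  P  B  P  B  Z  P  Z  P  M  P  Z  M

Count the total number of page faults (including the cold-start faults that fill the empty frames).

7

P → fault, frames (P)
Z → fault, frames (P Z)
P → hit
B → fault, evict Z, frames (P B)
P → hit
B → hit
Z → fault, evict B, frames (P Z)
P → hit
Z → hit
P → hit
M → fault, evict Z, frames (P M)
P → hit
Z → fault, evict M, frames (P Z)
M → fault, evict Z, frames (P M)
Page faults: 7.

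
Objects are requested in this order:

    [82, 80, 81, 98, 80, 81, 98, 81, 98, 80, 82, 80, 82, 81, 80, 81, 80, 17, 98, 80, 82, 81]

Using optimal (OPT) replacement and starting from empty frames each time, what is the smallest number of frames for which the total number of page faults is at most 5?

f=1: 22 faults
f=2: 12 faults
f=3: 8 faults
f=4: 6 faults
f=5: 5 faults
Smallest f with faults ≤ 5 is 5.

5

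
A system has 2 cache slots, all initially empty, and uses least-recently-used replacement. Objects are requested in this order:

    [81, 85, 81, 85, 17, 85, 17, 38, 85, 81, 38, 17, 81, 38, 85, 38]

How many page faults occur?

81: miss, frames {81}
85: miss, frames {81,85}
81: hit
85: hit
17: miss, evict 81, frames {85,17}
85: hit
17: hit
38: miss, evict 85, frames {17,38}
85: miss, evict 17, frames {38,85}
81: miss, evict 38, frames {85,81}
38: miss, evict 85, frames {81,38}
17: miss, evict 81, frames {38,17}
81: miss, evict 38, frames {17,81}
38: miss, evict 17, frames {81,38}
85: miss, evict 81, frames {38,85}
38: hit
Page faults: 11.

11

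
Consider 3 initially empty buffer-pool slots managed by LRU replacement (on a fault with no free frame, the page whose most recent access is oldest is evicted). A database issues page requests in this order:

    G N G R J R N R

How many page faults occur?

5

G → miss, frames [G]
N → miss, frames [G, N]
G → hit
R → miss, frames [N, G, R]
J → miss, evict N, frames [G, R, J]
R → hit
N → miss, evict G, frames [J, R, N]
R → hit
Page faults: 5.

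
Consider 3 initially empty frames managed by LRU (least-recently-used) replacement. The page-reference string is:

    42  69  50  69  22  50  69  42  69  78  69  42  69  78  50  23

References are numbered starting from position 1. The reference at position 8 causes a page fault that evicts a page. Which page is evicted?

22

pos 1: 42 → fault, frames [42]
pos 2: 69 → fault, frames [42, 69]
pos 3: 50 → fault, frames [42, 69, 50]
pos 4: 69 → hit
pos 5: 22 → fault, evict 42, frames [50, 69, 22]
pos 6: 50 → hit
pos 7: 69 → hit
pos 8: 42 → fault, evict 22, frames [50, 69, 42]
At position 8, page 22 is evicted.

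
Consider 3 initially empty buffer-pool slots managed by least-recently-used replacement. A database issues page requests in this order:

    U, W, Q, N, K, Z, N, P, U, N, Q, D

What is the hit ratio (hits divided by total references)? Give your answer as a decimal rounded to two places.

U → fault, frames [U]
W → fault, frames [U, W]
Q → fault, frames [U, W, Q]
N → fault, evict U, frames [W, Q, N]
K → fault, evict W, frames [Q, N, K]
Z → fault, evict Q, frames [N, K, Z]
N → hit
P → fault, evict K, frames [Z, N, P]
U → fault, evict Z, frames [N, P, U]
N → hit
Q → fault, evict P, frames [U, N, Q]
D → fault, evict U, frames [N, Q, D]
Hits: 2 of 12 references → 2/12 = 0.1667.

0.17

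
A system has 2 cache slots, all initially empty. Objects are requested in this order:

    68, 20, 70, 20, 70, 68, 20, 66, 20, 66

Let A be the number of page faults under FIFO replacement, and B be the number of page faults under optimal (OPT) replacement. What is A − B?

Under FIFO: F F F . . F F F . . → 6 faults.
Under OPT: F F F . . F . F . . → 5 faults.
A − B = 6 − 5 = 1.

1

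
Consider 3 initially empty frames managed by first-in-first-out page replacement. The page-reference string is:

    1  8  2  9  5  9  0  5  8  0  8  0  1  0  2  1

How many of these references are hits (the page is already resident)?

7

1 → fault, frames (1)
8 → fault, frames (1 8)
2 → fault, frames (1 8 2)
9 → fault, evict 1, frames (8 2 9)
5 → fault, evict 8, frames (2 9 5)
9 → hit
0 → fault, evict 2, frames (9 5 0)
5 → hit
8 → fault, evict 9, frames (5 0 8)
0 → hit
8 → hit
0 → hit
1 → fault, evict 5, frames (0 8 1)
0 → hit
2 → fault, evict 0, frames (8 1 2)
1 → hit
Hits: 7.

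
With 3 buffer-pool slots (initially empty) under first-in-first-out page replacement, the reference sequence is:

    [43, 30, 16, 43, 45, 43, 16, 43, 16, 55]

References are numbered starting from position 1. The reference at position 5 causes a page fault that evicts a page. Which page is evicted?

pos 1: 43 → miss, frames (43)
pos 2: 30 → miss, frames (43 30)
pos 3: 16 → miss, frames (43 30 16)
pos 4: 43 → hit
pos 5: 45 → miss, evict 43, frames (30 16 45)
At position 5, page 43 is evicted.

43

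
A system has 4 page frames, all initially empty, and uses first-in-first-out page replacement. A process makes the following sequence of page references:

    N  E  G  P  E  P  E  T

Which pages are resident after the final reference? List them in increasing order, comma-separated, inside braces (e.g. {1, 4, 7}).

N -> fault, frames [N]
E -> fault, frames [N, E]
G -> fault, frames [N, E, G]
P -> fault, frames [N, E, G, P]
E -> hit
P -> hit
E -> hit
T -> fault, evict N, frames [E, G, P, T]

{E, G, P, T}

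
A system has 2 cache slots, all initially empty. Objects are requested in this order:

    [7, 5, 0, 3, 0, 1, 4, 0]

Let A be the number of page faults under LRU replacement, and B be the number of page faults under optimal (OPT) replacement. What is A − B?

1

Under LRU: F F F F . F F F → 7 faults.
Under OPT: F F F F . F F . → 6 faults.
A − B = 7 − 6 = 1.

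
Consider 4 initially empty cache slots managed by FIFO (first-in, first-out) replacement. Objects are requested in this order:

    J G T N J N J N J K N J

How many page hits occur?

J -> fault, frames (J)
G -> fault, frames (J G)
T -> fault, frames (J G T)
N -> fault, frames (J G T N)
J -> hit
N -> hit
J -> hit
N -> hit
J -> hit
K -> fault, evict J, frames (G T N K)
N -> hit
J -> fault, evict G, frames (T N K J)
Hits: 6.

6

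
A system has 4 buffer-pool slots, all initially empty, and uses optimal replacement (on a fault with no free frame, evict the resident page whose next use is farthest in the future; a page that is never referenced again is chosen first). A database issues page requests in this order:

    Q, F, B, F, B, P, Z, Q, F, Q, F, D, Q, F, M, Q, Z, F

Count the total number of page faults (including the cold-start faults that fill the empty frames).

Q → fault, frames [Q]
F → fault, frames [Q, F]
B → fault, frames [Q, F, B]
F → hit
B → hit
P → fault, frames [Q, F, B, P]
Z → fault, evict P, frames [Q, F, B, Z]
Q → hit
F → hit
Q → hit
F → hit
D → fault, evict B, frames [Q, F, Z, D]
Q → hit
F → hit
M → fault, evict D, frames [Q, F, Z, M]
Q → hit
Z → hit
F → hit
Page faults: 7.

7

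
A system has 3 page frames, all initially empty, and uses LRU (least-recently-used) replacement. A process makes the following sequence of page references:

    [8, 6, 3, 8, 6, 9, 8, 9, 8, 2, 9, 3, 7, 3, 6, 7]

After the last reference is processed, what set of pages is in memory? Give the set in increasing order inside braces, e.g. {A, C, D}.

{3, 6, 7}

8 → miss, frames (8)
6 → miss, frames (8 6)
3 → miss, frames (8 6 3)
8 → hit
6 → hit
9 → miss, evict 3, frames (8 6 9)
8 → hit
9 → hit
8 → hit
2 → miss, evict 6, frames (9 8 2)
9 → hit
3 → miss, evict 8, frames (2 9 3)
7 → miss, evict 2, frames (9 3 7)
3 → hit
6 → miss, evict 9, frames (7 3 6)
7 → hit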